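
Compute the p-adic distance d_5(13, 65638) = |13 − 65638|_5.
d_5(13, 65638) = 1/3125

Step 1 — x − y = 13 − 65638 = -65625. Step 2 — v_5(-65625) = 5 (factor: -65625 = −(5^5 · 21); the sign does not affect v_p). Step 3 — |x − y|_5 = 5^{-5} = 1/3125.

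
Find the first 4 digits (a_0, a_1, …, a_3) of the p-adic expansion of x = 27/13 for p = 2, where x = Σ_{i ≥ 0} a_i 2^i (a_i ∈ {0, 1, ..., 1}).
(a_0, …, a_3) = (1, 1, 1, 0)

v_2(27/13) = 0 (numerator and denominator both coprime to 2), so x ∈ ℤ_2^×. Compute digits iteratively via a_i = x_i mod 2, x_{i+1} = (x_i − a_i)/2, with x_0 = x:
  x_0 = 27/13;  a_0 = 1;  x_1 = (x_0 − 1)/2 = 7/13
  x_1 = 7/13;  a_1 = 1;  x_2 = (x_1 − 1)/2 = -3/13
  x_2 = -3/13;  a_2 = 1;  x_3 = (x_2 − 1)/2 = -8/13
  x_3 = -8/13;  a_3 = 0;  x_4 = (x_3 − 0)/2 = -4/13
Digits: (1, 1, 1, 0).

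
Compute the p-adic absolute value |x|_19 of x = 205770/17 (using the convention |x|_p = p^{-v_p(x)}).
|205770/17|_19 = 1/6859

Step 1 — compute v_19(x) by factoring powers of 19 out of the numerator and denominator: v_19(205770/17) = 3. Step 2 — apply |x|_p = p^{-v_p(x)} = 19^{-3} = 1/6859.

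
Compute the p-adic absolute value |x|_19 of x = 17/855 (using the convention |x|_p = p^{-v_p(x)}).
|17/855|_19 = 19

Step 1 — compute v_19(x) by factoring powers of 19 out of the numerator and denominator: v_19(17/855) = -1. Step 2 — apply |x|_p = p^{-v_p(x)} = 19^{1} = 19.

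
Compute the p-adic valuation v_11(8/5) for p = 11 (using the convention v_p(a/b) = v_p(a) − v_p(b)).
v_11(8/5) = 0

Factor powers of 11 from the numerator and denominator of the reduced fraction: 8 = 11^0 · 8 and 5 = 11^0 · 5. Apply v_p(a/b) = v_p(a) − v_p(b): v_11(8/5) = 0 − 0 = 0.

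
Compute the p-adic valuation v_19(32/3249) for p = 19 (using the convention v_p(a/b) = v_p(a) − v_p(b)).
v_19(32/3249) = -2

Factor powers of 19 from the numerator and denominator of the reduced fraction: 32 = 19^0 · 32 and 3249 = 19^2 · 9. Apply v_p(a/b) = v_p(a) − v_p(b): v_19(32/3249) = 0 − 2 = -2.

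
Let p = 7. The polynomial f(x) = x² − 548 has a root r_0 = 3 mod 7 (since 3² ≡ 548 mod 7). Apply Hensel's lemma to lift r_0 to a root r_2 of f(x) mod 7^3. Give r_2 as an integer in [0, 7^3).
r_2 = 150 (mod 343)

Hensel's recurrence: r_{i+1} = r_i − f(r_i)·(f′(r_i))^{-1} mod 7^{i+2}, with f′(x) = 2x. Iterate:
  r_0 = 3 (mod 7)
  r_1 = 3 (mod 49)
  r_2 = 150 (mod 343)
Final: r_2 = 150, and one checks f(r_2) ≡ 0 mod 7^3.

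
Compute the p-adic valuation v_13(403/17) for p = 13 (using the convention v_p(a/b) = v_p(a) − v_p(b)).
v_13(403/17) = 1

Factor powers of 13 from the numerator and denominator of the reduced fraction: 403 = 13^1 · 31 and 17 = 13^0 · 17. Apply v_p(a/b) = v_p(a) − v_p(b): v_13(403/17) = 1 − 0 = 1.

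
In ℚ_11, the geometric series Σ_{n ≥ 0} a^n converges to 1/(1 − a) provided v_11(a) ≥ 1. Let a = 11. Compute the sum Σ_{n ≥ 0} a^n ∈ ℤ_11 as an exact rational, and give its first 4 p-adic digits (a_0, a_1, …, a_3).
Σ a^n = 1/(1 − a) = -1/10;  first 4 digits = (1, 1, 1, 1)

v_11(a) = 1 ≥ 1, so the series converges in ℤ_11 to 1/(1 − a) = 1/(1 − 11) = -1/10. Expand this rational in ℤ_11: compute digits iteratively via d_i = x_i mod 11, x_{i+1} = (x_i − d_i)/11. The first 4 digits are (1, 1, 1, 1).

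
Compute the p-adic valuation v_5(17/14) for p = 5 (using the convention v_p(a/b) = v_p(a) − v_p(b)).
v_5(17/14) = 0

Factor powers of 5 from the numerator and denominator of the reduced fraction: 17 = 5^0 · 17 and 14 = 5^0 · 14. Apply v_p(a/b) = v_p(a) − v_p(b): v_5(17/14) = 0 − 0 = 0.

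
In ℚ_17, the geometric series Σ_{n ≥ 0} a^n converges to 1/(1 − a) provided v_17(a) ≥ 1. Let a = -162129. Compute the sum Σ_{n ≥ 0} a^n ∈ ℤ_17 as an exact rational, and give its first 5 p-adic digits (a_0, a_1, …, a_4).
Σ a^n = 1/(1 − a) = 1/162130;  first 5 digits = (1, 0, 0, 1, 15)

v_17(a) = 3 ≥ 1, so the series converges in ℤ_17 to 1/(1 − a) = 1/(1 − (-162129)) = 1/162130. Expand this rational in ℤ_17: compute digits iteratively via d_i = x_i mod 17, x_{i+1} = (x_i − d_i)/17. The first 5 digits are (1, 0, 0, 1, 15).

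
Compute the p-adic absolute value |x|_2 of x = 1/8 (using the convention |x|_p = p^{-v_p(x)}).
|1/8|_2 = 8

Step 1 — compute v_2(x) by factoring powers of 2 out of the numerator and denominator: v_2(1/8) = -3. Step 2 — apply |x|_p = p^{-v_p(x)} = 2^{3} = 8.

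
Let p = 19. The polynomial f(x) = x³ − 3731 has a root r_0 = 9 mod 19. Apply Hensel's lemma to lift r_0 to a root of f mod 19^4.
r_3 = 58282 (mod 130321)

Hensel: r_{i+1} = r_i − f(r_i)/f′(r_i) mod 19^{i+2}, where f′(x) = 3x². Iterate:
  r_0 = 9 (mod 19)
  r_1 = 161 (mod 361)
  r_2 = 3410 (mod 6859)
  r_3 = 58282 (mod 130321)
Final: r = 58282 with f(r) ≡ 0 mod 19^4.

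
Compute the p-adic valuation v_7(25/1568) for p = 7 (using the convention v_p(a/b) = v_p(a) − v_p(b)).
v_7(25/1568) = -2

Factor powers of 7 from the numerator and denominator of the reduced fraction: 25 = 7^0 · 25 and 1568 = 7^2 · 32. Apply v_p(a/b) = v_p(a) − v_p(b): v_7(25/1568) = 0 − 2 = -2.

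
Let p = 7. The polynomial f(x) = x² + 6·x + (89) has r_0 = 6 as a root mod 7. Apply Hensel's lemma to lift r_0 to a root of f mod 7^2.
r_1 = 27 (mod 49)

Hensel: r_{i+1} = r_i − f(r_i)·(f′(r_i))^{-1} mod 7^{i+2}, f′(x) = 2x + 6. Iterate:
  r_0 = 6 (mod 7)
  r_1 = 27 (mod 49)
Final: r = 27 satisfies f(r) ≡ 0 mod 7^2.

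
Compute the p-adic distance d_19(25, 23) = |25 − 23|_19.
d_19(25, 23) = 1

Step 1 — x − y = 25 − 23 = 2. Step 2 — v_19(2) = 0 (factor: 2 = (19^0 · 2); the sign does not affect v_p). Step 3 — |x − y|_19 = 19^{0} = 1.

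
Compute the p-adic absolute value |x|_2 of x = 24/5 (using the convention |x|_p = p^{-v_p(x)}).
|24/5|_2 = 1/8

Step 1 — compute v_2(x) by factoring powers of 2 out of the numerator and denominator: v_2(24/5) = 3. Step 2 — apply |x|_p = p^{-v_p(x)} = 2^{-3} = 1/8.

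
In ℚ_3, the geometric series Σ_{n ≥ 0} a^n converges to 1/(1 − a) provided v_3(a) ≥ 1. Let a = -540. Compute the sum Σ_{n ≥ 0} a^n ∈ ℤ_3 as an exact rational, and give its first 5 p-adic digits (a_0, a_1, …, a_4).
Σ a^n = 1/(1 − a) = 1/541;  first 5 digits = (1, 0, 0, 1, 2)

v_3(a) = 3 ≥ 1, so the series converges in ℤ_3 to 1/(1 − a) = 1/(1 − (-540)) = 1/541. Expand this rational in ℤ_3: compute digits iteratively via d_i = x_i mod 3, x_{i+1} = (x_i − d_i)/3. The first 5 digits are (1, 0, 0, 1, 2).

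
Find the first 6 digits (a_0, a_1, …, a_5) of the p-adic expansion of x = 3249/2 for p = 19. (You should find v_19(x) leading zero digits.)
(a_0, …, a_5) = (0, 0, 14, 9, 9, 9)

v_19(3249/2) = 2, so a_0 = ... = a_1 = 0. Factor out: x = 19^2 · u with u = 9/2 a unit in ℤ_19. Expand u iteratively via a_{v+i} = u_i mod 19, u_{i+1} = (u_i − a_{v+i})/19:
  u_0 = 9/2;  a_2 = 14;  u_1 = (u_0 − 14)/19 = -1/2
  u_1 = -1/2;  a_3 = 9;  u_2 = (u_1 − 9)/19 = -1/2
  u_2 = -1/2;  a_4 = 9;  u_3 = (u_2 − 9)/19 = -1/2
  u_3 = -1/2;  a_5 = 9;  u_4 = (u_3 − 9)/19 = -1/2
Digits: (0, 0, 14, 9, 9, 9).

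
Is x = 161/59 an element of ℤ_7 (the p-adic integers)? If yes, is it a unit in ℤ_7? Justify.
x ∈ ℤ_7 but not a unit; v_7(x) = 1 > 0

ℤ_7 = {x ∈ ℚ_7 : v_7(x) ≥ 0} and ℤ_7^× = {x ∈ ℤ_7 : v_7(x) = 0}. Here v_7(161/59) = v_7(num) − v_7(den) = 1; compare against these criteria.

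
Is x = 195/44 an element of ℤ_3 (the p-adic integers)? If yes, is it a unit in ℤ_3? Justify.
x ∈ ℤ_3 but not a unit; v_3(x) = 1 > 0

ℤ_3 = {x ∈ ℚ_3 : v_3(x) ≥ 0} and ℤ_3^× = {x ∈ ℤ_3 : v_3(x) = 0}. Here v_3(195/44) = v_3(num) − v_3(den) = 1; compare against these criteria.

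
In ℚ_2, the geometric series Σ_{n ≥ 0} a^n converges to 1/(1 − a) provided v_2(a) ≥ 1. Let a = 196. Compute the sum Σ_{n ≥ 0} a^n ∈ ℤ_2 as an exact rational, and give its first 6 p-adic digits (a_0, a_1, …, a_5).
Σ a^n = 1/(1 − a) = -1/195;  first 6 digits = (1, 0, 1, 0, 1, 0)

v_2(a) = 2 ≥ 1, so the series converges in ℤ_2 to 1/(1 − a) = 1/(1 − 196) = -1/195. Expand this rational in ℤ_2: compute digits iteratively via d_i = x_i mod 2, x_{i+1} = (x_i − d_i)/2. The first 6 digits are (1, 0, 1, 0, 1, 0).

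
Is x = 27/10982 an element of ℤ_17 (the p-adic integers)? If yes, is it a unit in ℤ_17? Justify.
x ∉ ℤ_17 (v_17(x) = -2 < 0)

ℤ_17 = {x ∈ ℚ_17 : v_17(x) ≥ 0} and ℤ_17^× = {x ∈ ℤ_17 : v_17(x) = 0}. Here v_17(27/10982) = v_17(num) − v_17(den) = -2; compare against these criteria.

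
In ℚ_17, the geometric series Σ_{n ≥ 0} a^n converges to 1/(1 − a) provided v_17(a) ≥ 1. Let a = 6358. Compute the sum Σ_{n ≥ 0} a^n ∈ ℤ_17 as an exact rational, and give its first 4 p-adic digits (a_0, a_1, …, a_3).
Σ a^n = 1/(1 − a) = -1/6357;  first 4 digits = (1, 0, 5, 1)

v_17(a) = 2 ≥ 1, so the series converges in ℤ_17 to 1/(1 − a) = 1/(1 − 6358) = -1/6357. Expand this rational in ℤ_17: compute digits iteratively via d_i = x_i mod 17, x_{i+1} = (x_i − d_i)/17. The first 4 digits are (1, 0, 5, 1).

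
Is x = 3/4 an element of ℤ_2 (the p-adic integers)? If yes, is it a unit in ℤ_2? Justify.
x ∉ ℤ_2 (v_2(x) = -2 < 0)

ℤ_2 = {x ∈ ℚ_2 : v_2(x) ≥ 0} and ℤ_2^× = {x ∈ ℤ_2 : v_2(x) = 0}. Here v_2(3/4) = v_2(num) − v_2(den) = -2; compare against these criteria.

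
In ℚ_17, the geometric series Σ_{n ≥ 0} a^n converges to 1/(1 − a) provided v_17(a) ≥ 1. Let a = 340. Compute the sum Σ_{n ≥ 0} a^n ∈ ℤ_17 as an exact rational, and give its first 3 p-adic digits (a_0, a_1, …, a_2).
Σ a^n = 1/(1 − a) = -1/339;  first 3 digits = (1, 3, 10)

v_17(a) = 1 ≥ 1, so the series converges in ℤ_17 to 1/(1 − a) = 1/(1 − 340) = -1/339. Expand this rational in ℤ_17: compute digits iteratively via d_i = x_i mod 17, x_{i+1} = (x_i − d_i)/17. The first 3 digits are (1, 3, 10).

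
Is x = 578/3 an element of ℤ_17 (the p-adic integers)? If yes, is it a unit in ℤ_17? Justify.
x ∈ ℤ_17 but not a unit; v_17(x) = 2 > 0

ℤ_17 = {x ∈ ℚ_17 : v_17(x) ≥ 0} and ℤ_17^× = {x ∈ ℤ_17 : v_17(x) = 0}. Here v_17(578/3) = v_17(num) − v_17(den) = 2; compare against these criteria.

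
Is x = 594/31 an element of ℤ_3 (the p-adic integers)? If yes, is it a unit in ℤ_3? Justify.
x ∈ ℤ_3 but not a unit; v_3(x) = 3 > 0

ℤ_3 = {x ∈ ℚ_3 : v_3(x) ≥ 0} and ℤ_3^× = {x ∈ ℤ_3 : v_3(x) = 0}. Here v_3(594/31) = v_3(num) − v_3(den) = 3; compare against these criteria.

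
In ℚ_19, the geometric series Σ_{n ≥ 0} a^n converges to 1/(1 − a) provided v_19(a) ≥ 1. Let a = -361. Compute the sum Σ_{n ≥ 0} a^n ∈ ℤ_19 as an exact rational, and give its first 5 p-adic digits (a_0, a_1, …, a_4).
Σ a^n = 1/(1 − a) = 1/362;  first 5 digits = (1, 0, 18, 18, 0)

v_19(a) = 2 ≥ 1, so the series converges in ℤ_19 to 1/(1 − a) = 1/(1 − (-361)) = 1/362. Expand this rational in ℤ_19: compute digits iteratively via d_i = x_i mod 19, x_{i+1} = (x_i − d_i)/19. The first 5 digits are (1, 0, 18, 18, 0).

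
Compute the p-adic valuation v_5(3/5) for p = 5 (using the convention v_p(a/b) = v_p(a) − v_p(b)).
v_5(3/5) = -1

Factor powers of 5 from the numerator and denominator of the reduced fraction: 3 = 5^0 · 3 and 5 = 5^1 · 1. Apply v_p(a/b) = v_p(a) − v_p(b): v_5(3/5) = 0 − 1 = -1.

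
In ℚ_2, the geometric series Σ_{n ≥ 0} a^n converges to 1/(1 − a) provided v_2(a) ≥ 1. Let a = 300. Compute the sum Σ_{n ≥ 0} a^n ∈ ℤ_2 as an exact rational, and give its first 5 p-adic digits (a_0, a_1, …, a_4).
Σ a^n = 1/(1 − a) = -1/299;  first 5 digits = (1, 0, 1, 1, 1)

v_2(a) = 2 ≥ 1, so the series converges in ℤ_2 to 1/(1 − a) = 1/(1 − 300) = -1/299. Expand this rational in ℤ_2: compute digits iteratively via d_i = x_i mod 2, x_{i+1} = (x_i − d_i)/2. The first 5 digits are (1, 0, 1, 1, 1).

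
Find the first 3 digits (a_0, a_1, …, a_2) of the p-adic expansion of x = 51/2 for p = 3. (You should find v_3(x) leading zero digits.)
(a_0, …, a_2) = (0, 1, 1)

v_3(51/2) = 1, so a_0 = ... = a_0 = 0. Factor out: x = 3^1 · u with u = 17/2 a unit in ℤ_3. Expand u iteratively via a_{v+i} = u_i mod 3, u_{i+1} = (u_i − a_{v+i})/3:
  u_0 = 17/2;  a_1 = 1;  u_1 = (u_0 − 1)/3 = 5/2
  u_1 = 5/2;  a_2 = 1;  u_2 = (u_1 − 1)/3 = 1/2
Digits: (0, 1, 1).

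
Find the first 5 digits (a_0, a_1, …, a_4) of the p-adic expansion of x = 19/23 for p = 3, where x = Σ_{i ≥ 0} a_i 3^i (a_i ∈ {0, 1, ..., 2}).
(a_0, …, a_4) = (2, 0, 0, 1, 2)

v_3(19/23) = 0 (numerator and denominator both coprime to 3), so x ∈ ℤ_3^×. Compute digits iteratively via a_i = x_i mod 3, x_{i+1} = (x_i − a_i)/3, with x_0 = x:
  x_0 = 19/23;  a_0 = 2;  x_1 = (x_0 − 2)/3 = -9/23
  x_1 = -9/23;  a_1 = 0;  x_2 = (x_1 − 0)/3 = -3/23
  x_2 = -3/23;  a_2 = 0;  x_3 = (x_2 − 0)/3 = -1/23
  x_3 = -1/23;  a_3 = 1;  x_4 = (x_3 − 1)/3 = -8/23
  x_4 = -8/23;  a_4 = 2;  x_5 = (x_4 − 2)/3 = -18/23
Digits: (2, 0, 0, 1, 2).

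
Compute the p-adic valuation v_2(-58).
v_2(-58) = 1

v_2(n) is the largest exponent k such that 2^k divides n. Factor out: -58 = -2^1 · 29. (Sign doesn't affect v_p.) So v_2(-58) = 1.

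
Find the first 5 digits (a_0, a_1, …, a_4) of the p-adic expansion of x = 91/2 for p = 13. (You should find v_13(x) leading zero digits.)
(a_0, …, a_4) = (0, 10, 6, 6, 6)

v_13(91/2) = 1, so a_0 = ... = a_0 = 0. Factor out: x = 13^1 · u with u = 7/2 a unit in ℤ_13. Expand u iteratively via a_{v+i} = u_i mod 13, u_{i+1} = (u_i − a_{v+i})/13:
  u_0 = 7/2;  a_1 = 10;  u_1 = (u_0 − 10)/13 = -1/2
  u_1 = -1/2;  a_2 = 6;  u_2 = (u_1 − 6)/13 = -1/2
  u_2 = -1/2;  a_3 = 6;  u_3 = (u_2 − 6)/13 = -1/2
  u_3 = -1/2;  a_4 = 6;  u_4 = (u_3 − 6)/13 = -1/2
Digits: (0, 10, 6, 6, 6).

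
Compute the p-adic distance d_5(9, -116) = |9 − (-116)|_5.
d_5(9, -116) = 1/125

Step 1 — x − y = 9 − (-116) = 125. Step 2 — v_5(125) = 3 (factor: 125 = (5^3 · 1); the sign does not affect v_p). Step 3 — |x − y|_5 = 5^{-3} = 1/125.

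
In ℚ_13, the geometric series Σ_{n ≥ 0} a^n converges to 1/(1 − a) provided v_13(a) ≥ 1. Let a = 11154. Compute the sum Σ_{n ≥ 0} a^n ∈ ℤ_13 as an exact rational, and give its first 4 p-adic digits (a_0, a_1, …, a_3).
Σ a^n = 1/(1 − a) = -1/11153;  first 4 digits = (1, 0, 1, 5)

v_13(a) = 2 ≥ 1, so the series converges in ℤ_13 to 1/(1 − a) = 1/(1 − 11154) = -1/11153. Expand this rational in ℤ_13: compute digits iteratively via d_i = x_i mod 13, x_{i+1} = (x_i − d_i)/13. The first 4 digits are (1, 0, 1, 5).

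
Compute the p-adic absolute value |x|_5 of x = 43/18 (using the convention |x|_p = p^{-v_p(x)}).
|43/18|_5 = 1

Step 1 — compute v_5(x) by factoring powers of 5 out of the numerator and denominator: v_5(43/18) = 0. Step 2 — apply |x|_p = p^{-v_p(x)} = 5^{0} = 1.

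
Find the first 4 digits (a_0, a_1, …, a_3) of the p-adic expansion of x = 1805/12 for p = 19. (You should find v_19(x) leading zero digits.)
(a_0, …, a_3) = (0, 0, 2, 11)

v_19(1805/12) = 2, so a_0 = ... = a_1 = 0. Factor out: x = 19^2 · u with u = 5/12 a unit in ℤ_19. Expand u iteratively via a_{v+i} = u_i mod 19, u_{i+1} = (u_i − a_{v+i})/19:
  u_0 = 5/12;  a_2 = 2;  u_1 = (u_0 − 2)/19 = -1/12
  u_1 = -1/12;  a_3 = 11;  u_2 = (u_1 − 11)/19 = -7/12
Digits: (0, 0, 2, 11).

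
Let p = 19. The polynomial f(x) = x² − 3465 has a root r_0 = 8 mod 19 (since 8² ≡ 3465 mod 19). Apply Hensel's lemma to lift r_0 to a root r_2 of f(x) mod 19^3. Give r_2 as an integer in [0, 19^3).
r_2 = 5252 (mod 6859)

Hensel's recurrence: r_{i+1} = r_i − f(r_i)·(f′(r_i))^{-1} mod 19^{i+2}, with f′(x) = 2x. Iterate:
  r_0 = 8 (mod 19)
  r_1 = 198 (mod 361)
  r_2 = 5252 (mod 6859)
Final: r_2 = 5252, and one checks f(r_2) ≡ 0 mod 19^3.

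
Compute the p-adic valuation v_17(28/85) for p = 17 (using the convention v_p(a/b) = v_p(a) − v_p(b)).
v_17(28/85) = -1

Factor powers of 17 from the numerator and denominator of the reduced fraction: 28 = 17^0 · 28 and 85 = 17^1 · 5. Apply v_p(a/b) = v_p(a) − v_p(b): v_17(28/85) = 0 − 1 = -1.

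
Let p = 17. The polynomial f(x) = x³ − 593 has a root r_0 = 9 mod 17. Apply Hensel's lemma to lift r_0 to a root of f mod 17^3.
r_2 = 1369 (mod 4913)

Hensel: r_{i+1} = r_i − f(r_i)/f′(r_i) mod 17^{i+2}, where f′(x) = 3x². Iterate:
  r_0 = 9 (mod 17)
  r_1 = 213 (mod 289)
  r_2 = 1369 (mod 4913)
Final: r = 1369 with f(r) ≡ 0 mod 17^3.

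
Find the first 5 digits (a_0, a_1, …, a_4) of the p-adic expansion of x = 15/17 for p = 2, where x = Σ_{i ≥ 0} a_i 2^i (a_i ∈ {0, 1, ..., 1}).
(a_0, …, a_4) = (1, 1, 1, 1, 1)

v_2(15/17) = 0 (numerator and denominator both coprime to 2), so x ∈ ℤ_2^×. Compute digits iteratively via a_i = x_i mod 2, x_{i+1} = (x_i − a_i)/2, with x_0 = x:
  x_0 = 15/17;  a_0 = 1;  x_1 = (x_0 − 1)/2 = -1/17
  x_1 = -1/17;  a_1 = 1;  x_2 = (x_1 − 1)/2 = -9/17
  x_2 = -9/17;  a_2 = 1;  x_3 = (x_2 − 1)/2 = -13/17
  x_3 = -13/17;  a_3 = 1;  x_4 = (x_3 − 1)/2 = -15/17
  x_4 = -15/17;  a_4 = 1;  x_5 = (x_4 − 1)/2 = -16/17
Digits: (1, 1, 1, 1, 1).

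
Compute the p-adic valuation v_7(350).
v_7(350) = 1

v_7(n) is the largest exponent k such that 7^k divides n. Factor out: 350 = 7^1 · 50. (Sign doesn't affect v_p.) So v_7(350) = 1.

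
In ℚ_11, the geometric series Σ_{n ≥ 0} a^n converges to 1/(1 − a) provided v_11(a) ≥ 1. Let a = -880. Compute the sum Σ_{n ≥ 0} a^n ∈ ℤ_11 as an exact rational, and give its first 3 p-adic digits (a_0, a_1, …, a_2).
Σ a^n = 1/(1 − a) = 1/881;  first 3 digits = (1, 8, 1)

v_11(a) = 1 ≥ 1, so the series converges in ℤ_11 to 1/(1 − a) = 1/(1 − (-880)) = 1/881. Expand this rational in ℤ_11: compute digits iteratively via d_i = x_i mod 11, x_{i+1} = (x_i − d_i)/11. The first 3 digits are (1, 8, 1).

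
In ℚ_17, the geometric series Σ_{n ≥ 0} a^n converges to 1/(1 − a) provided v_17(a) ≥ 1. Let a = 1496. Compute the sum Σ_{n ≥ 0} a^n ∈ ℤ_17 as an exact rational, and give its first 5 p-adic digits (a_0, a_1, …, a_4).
Σ a^n = 1/(1 − a) = -1/1495;  first 5 digits = (1, 3, 14, 6, 6)

v_17(a) = 1 ≥ 1, so the series converges in ℤ_17 to 1/(1 − a) = 1/(1 − 1496) = -1/1495. Expand this rational in ℤ_17: compute digits iteratively via d_i = x_i mod 17, x_{i+1} = (x_i − d_i)/17. The first 5 digits are (1, 3, 14, 6, 6).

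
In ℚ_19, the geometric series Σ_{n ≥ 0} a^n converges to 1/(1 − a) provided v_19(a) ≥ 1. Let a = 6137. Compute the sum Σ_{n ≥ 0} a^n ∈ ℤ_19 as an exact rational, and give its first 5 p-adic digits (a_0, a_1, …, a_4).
Σ a^n = 1/(1 − a) = -1/6136;  first 5 digits = (1, 0, 17, 0, 4)

v_19(a) = 2 ≥ 1, so the series converges in ℤ_19 to 1/(1 − a) = 1/(1 − 6137) = -1/6136. Expand this rational in ℤ_19: compute digits iteratively via d_i = x_i mod 19, x_{i+1} = (x_i − d_i)/19. The first 5 digits are (1, 0, 17, 0, 4).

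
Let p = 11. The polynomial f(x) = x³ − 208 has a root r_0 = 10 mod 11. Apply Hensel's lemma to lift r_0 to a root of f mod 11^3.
r_2 = 1077 (mod 1331)

Hensel: r_{i+1} = r_i − f(r_i)/f′(r_i) mod 11^{i+2}, where f′(x) = 3x². Iterate:
  r_0 = 10 (mod 11)
  r_1 = 109 (mod 121)
  r_2 = 1077 (mod 1331)
Final: r = 1077 with f(r) ≡ 0 mod 11^3.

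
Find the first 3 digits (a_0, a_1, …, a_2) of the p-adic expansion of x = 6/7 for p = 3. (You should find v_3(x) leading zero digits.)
(a_0, …, a_2) = (0, 2, 2)

v_3(6/7) = 1, so a_0 = ... = a_0 = 0. Factor out: x = 3^1 · u with u = 2/7 a unit in ℤ_3. Expand u iteratively via a_{v+i} = u_i mod 3, u_{i+1} = (u_i − a_{v+i})/3:
  u_0 = 2/7;  a_1 = 2;  u_1 = (u_0 − 2)/3 = -4/7
  u_1 = -4/7;  a_2 = 2;  u_2 = (u_1 − 2)/3 = -6/7
Digits: (0, 2, 2).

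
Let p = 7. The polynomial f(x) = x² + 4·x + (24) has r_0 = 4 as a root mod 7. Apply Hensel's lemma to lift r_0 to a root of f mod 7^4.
r_3 = 1992 (mod 2401)

Hensel: r_{i+1} = r_i − f(r_i)·(f′(r_i))^{-1} mod 7^{i+2}, f′(x) = 2x + 4. Iterate:
  r_0 = 4 (mod 7)
  r_1 = 32 (mod 49)
  r_2 = 277 (mod 343)
  r_3 = 1992 (mod 2401)
Final: r = 1992 satisfies f(r) ≡ 0 mod 7^4.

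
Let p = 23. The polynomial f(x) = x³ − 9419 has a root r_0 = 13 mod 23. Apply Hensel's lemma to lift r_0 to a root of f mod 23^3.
r_2 = 8822 (mod 12167)

Hensel: r_{i+1} = r_i − f(r_i)/f′(r_i) mod 23^{i+2}, where f′(x) = 3x². Iterate:
  r_0 = 13 (mod 23)
  r_1 = 358 (mod 529)
  r_2 = 8822 (mod 12167)
Final: r = 8822 with f(r) ≡ 0 mod 23^3.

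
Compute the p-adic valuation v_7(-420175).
v_7(-420175) = 5

v_7(n) is the largest exponent k such that 7^k divides n. Factor out: -420175 = -7^5 · 25. (Sign doesn't affect v_p.) So v_7(-420175) = 5.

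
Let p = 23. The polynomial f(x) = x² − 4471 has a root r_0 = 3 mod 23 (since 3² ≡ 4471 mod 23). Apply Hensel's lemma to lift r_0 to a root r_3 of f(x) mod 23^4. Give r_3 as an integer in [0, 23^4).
r_3 = 78686 (mod 279841)

Hensel's recurrence: r_{i+1} = r_i − f(r_i)·(f′(r_i))^{-1} mod 23^{i+2}, with f′(x) = 2x. Iterate:
  r_0 = 3 (mod 23)
  r_1 = 394 (mod 529)
  r_2 = 5684 (mod 12167)
  r_3 = 78686 (mod 279841)
Final: r_3 = 78686, and one checks f(r_3) ≡ 0 mod 23^4.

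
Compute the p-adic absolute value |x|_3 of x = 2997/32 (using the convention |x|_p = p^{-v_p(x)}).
|2997/32|_3 = 1/81

Step 1 — compute v_3(x) by factoring powers of 3 out of the numerator and denominator: v_3(2997/32) = 4. Step 2 — apply |x|_p = p^{-v_p(x)} = 3^{-4} = 1/81.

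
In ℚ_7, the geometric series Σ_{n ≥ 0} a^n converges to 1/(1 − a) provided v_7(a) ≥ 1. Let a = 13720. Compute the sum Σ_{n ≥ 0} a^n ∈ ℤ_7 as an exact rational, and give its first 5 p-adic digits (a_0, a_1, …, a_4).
Σ a^n = 1/(1 − a) = -1/13719;  first 5 digits = (1, 0, 0, 5, 5)

v_7(a) = 3 ≥ 1, so the series converges in ℤ_7 to 1/(1 − a) = 1/(1 − 13720) = -1/13719. Expand this rational in ℤ_7: compute digits iteratively via d_i = x_i mod 7, x_{i+1} = (x_i − d_i)/7. The first 5 digits are (1, 0, 0, 5, 5).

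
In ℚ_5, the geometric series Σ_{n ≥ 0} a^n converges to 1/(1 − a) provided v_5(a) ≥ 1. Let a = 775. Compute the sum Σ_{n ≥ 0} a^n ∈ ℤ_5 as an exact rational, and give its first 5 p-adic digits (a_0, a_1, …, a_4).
Σ a^n = 1/(1 − a) = -1/774;  first 5 digits = (1, 0, 1, 1, 2)

v_5(a) = 2 ≥ 1, so the series converges in ℤ_5 to 1/(1 − a) = 1/(1 − 775) = -1/774. Expand this rational in ℤ_5: compute digits iteratively via d_i = x_i mod 5, x_{i+1} = (x_i − d_i)/5. The first 5 digits are (1, 0, 1, 1, 2).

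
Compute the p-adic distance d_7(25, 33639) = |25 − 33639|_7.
d_7(25, 33639) = 1/16807

Step 1 — x − y = 25 − 33639 = -33614. Step 2 — v_7(-33614) = 5 (factor: -33614 = −(7^5 · 2); the sign does not affect v_p). Step 3 — |x − y|_7 = 7^{-5} = 1/16807.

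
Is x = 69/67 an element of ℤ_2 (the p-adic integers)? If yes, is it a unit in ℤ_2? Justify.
x ∈ ℤ_2^× (unit); v_2(x) = 0

ℤ_2 = {x ∈ ℚ_2 : v_2(x) ≥ 0} and ℤ_2^× = {x ∈ ℤ_2 : v_2(x) = 0}. Here v_2(69/67) = v_2(num) − v_2(den) = 0; compare against these criteria.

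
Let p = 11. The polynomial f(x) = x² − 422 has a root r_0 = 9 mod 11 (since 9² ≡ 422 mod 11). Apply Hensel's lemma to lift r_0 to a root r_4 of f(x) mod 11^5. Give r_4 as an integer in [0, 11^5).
r_4 = 130150 (mod 161051)

Hensel's recurrence: r_{i+1} = r_i − f(r_i)·(f′(r_i))^{-1} mod 11^{i+2}, with f′(x) = 2x. Iterate:
  r_0 = 9 (mod 11)
  r_1 = 75 (mod 121)
  r_2 = 1043 (mod 1331)
  r_3 = 13022 (mod 14641)
  r_4 = 130150 (mod 161051)
Final: r_4 = 130150, and one checks f(r_4) ≡ 0 mod 11^5.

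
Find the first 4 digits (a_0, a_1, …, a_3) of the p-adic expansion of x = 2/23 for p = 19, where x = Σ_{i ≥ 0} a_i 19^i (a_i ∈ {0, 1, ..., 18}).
(a_0, …, a_3) = (10, 16, 14, 5)

v_19(2/23) = 0 (numerator and denominator both coprime to 19), so x ∈ ℤ_19^×. Compute digits iteratively via a_i = x_i mod 19, x_{i+1} = (x_i − a_i)/19, with x_0 = x:
  x_0 = 2/23;  a_0 = 10;  x_1 = (x_0 − 10)/19 = -12/23
  x_1 = -12/23;  a_1 = 16;  x_2 = (x_1 − 16)/19 = -20/23
  x_2 = -20/23;  a_2 = 14;  x_3 = (x_2 − 14)/19 = -18/23
  x_3 = -18/23;  a_3 = 5;  x_4 = (x_3 − 5)/19 = -7/23
Digits: (10, 16, 14, 5).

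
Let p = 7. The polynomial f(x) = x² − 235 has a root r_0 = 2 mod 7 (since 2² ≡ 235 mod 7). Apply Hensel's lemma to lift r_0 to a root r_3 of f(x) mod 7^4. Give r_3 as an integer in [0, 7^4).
r_3 = 121 (mod 2401)

Hensel's recurrence: r_{i+1} = r_i − f(r_i)·(f′(r_i))^{-1} mod 7^{i+2}, with f′(x) = 2x. Iterate:
  r_0 = 2 (mod 7)
  r_1 = 23 (mod 49)
  r_2 = 121 (mod 343)
  r_3 = 121 (mod 2401)
Final: r_3 = 121, and one checks f(r_3) ≡ 0 mod 7^4.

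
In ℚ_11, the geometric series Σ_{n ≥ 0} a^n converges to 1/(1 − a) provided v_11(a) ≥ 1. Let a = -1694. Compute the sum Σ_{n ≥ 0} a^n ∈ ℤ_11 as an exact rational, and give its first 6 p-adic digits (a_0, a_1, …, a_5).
Σ a^n = 1/(1 − a) = 1/1695;  first 6 digits = (1, 0, 8, 9, 8, 6)

v_11(a) = 2 ≥ 1, so the series converges in ℤ_11 to 1/(1 − a) = 1/(1 − (-1694)) = 1/1695. Expand this rational in ℤ_11: compute digits iteratively via d_i = x_i mod 11, x_{i+1} = (x_i − d_i)/11. The first 6 digits are (1, 0, 8, 9, 8, 6).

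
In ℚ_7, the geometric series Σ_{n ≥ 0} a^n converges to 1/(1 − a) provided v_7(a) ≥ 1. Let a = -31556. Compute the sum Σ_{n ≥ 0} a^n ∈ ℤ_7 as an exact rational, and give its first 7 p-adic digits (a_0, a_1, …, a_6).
Σ a^n = 1/(1 − a) = 1/31557;  first 7 digits = (1, 0, 0, 6, 0, 5, 0)

v_7(a) = 3 ≥ 1, so the series converges in ℤ_7 to 1/(1 − a) = 1/(1 − (-31556)) = 1/31557. Expand this rational in ℤ_7: compute digits iteratively via d_i = x_i mod 7, x_{i+1} = (x_i − d_i)/7. The first 7 digits are (1, 0, 0, 6, 0, 5, 0).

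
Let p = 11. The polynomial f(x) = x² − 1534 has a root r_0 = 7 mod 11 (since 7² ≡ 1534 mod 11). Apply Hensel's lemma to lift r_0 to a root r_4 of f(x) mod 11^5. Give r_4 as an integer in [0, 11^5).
r_4 = 74070 (mod 161051)

Hensel's recurrence: r_{i+1} = r_i − f(r_i)·(f′(r_i))^{-1} mod 11^{i+2}, with f′(x) = 2x. Iterate:
  r_0 = 7 (mod 11)
  r_1 = 18 (mod 121)
  r_2 = 865 (mod 1331)
  r_3 = 865 (mod 14641)
  r_4 = 74070 (mod 161051)
Final: r_4 = 74070, and one checks f(r_4) ≡ 0 mod 11^5.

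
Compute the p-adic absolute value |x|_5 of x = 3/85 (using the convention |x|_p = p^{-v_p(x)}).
|3/85|_5 = 5

Step 1 — compute v_5(x) by factoring powers of 5 out of the numerator and denominator: v_5(3/85) = -1. Step 2 — apply |x|_p = p^{-v_p(x)} = 5^{1} = 5.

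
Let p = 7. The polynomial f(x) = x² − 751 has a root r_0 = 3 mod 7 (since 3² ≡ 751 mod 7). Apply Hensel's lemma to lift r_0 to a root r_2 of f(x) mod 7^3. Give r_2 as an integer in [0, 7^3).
r_2 = 290 (mod 343)

Hensel's recurrence: r_{i+1} = r_i − f(r_i)·(f′(r_i))^{-1} mod 7^{i+2}, with f′(x) = 2x. Iterate:
  r_0 = 3 (mod 7)
  r_1 = 45 (mod 49)
  r_2 = 290 (mod 343)
Final: r_2 = 290, and one checks f(r_2) ≡ 0 mod 7^3.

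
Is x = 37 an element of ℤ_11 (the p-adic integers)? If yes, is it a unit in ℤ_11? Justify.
x ∈ ℤ_11^× (unit); v_11(x) = 0

ℤ_11 = {x ∈ ℚ_11 : v_11(x) ≥ 0} and ℤ_11^× = {x ∈ ℤ_11 : v_11(x) = 0}. Here v_11(37) = v_11(num) − v_11(den) = 0; compare against these criteria.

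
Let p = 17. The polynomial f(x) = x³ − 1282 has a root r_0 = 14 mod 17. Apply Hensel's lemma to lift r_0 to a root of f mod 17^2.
r_1 = 99 (mod 289)

Hensel: r_{i+1} = r_i − f(r_i)/f′(r_i) mod 17^{i+2}, where f′(x) = 3x². Iterate:
  r_0 = 14 (mod 17)
  r_1 = 99 (mod 289)
Final: r = 99 with f(r) ≡ 0 mod 17^2.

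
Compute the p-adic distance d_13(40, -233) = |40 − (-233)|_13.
d_13(40, -233) = 1/13

Step 1 — x − y = 40 − (-233) = 273. Step 2 — v_13(273) = 1 (factor: 273 = (13^1 · 21); the sign does not affect v_p). Step 3 — |x − y|_13 = 13^{-1} = 1/13.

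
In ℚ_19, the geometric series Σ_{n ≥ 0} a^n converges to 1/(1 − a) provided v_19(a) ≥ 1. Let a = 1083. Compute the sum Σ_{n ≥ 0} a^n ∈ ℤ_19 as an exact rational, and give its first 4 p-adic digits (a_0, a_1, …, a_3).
Σ a^n = 1/(1 − a) = -1/1082;  first 4 digits = (1, 0, 3, 0)

v_19(a) = 2 ≥ 1, so the series converges in ℤ_19 to 1/(1 − a) = 1/(1 − 1083) = -1/1082. Expand this rational in ℤ_19: compute digits iteratively via d_i = x_i mod 19, x_{i+1} = (x_i − d_i)/19. The first 4 digits are (1, 0, 3, 0).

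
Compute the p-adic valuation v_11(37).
v_11(37) = 0

v_11(n) is the largest exponent k such that 11^k divides n. Factor out: 37 = 11^0 · 37. (Sign doesn't affect v_p.) So v_11(37) = 0.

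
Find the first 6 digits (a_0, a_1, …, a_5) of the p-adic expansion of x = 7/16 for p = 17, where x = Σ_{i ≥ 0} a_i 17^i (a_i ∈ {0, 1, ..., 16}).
(a_0, …, a_5) = (10, 9, 9, 9, 9, 9)

v_17(7/16) = 0 (numerator and denominator both coprime to 17), so x ∈ ℤ_17^×. Compute digits iteratively via a_i = x_i mod 17, x_{i+1} = (x_i − a_i)/17, with x_0 = x:
  x_0 = 7/16;  a_0 = 10;  x_1 = (x_0 − 10)/17 = -9/16
  x_1 = -9/16;  a_1 = 9;  x_2 = (x_1 − 9)/17 = -9/16
  x_2 = -9/16;  a_2 = 9;  x_3 = (x_2 − 9)/17 = -9/16
  x_3 = -9/16;  a_3 = 9;  x_4 = (x_3 − 9)/17 = -9/16
  x_4 = -9/16;  a_4 = 9;  x_5 = (x_4 − 9)/17 = -9/16
  x_5 = -9/16;  a_5 = 9;  x_6 = (x_5 − 9)/17 = -9/16
Digits: (10, 9, 9, 9, 9, 9).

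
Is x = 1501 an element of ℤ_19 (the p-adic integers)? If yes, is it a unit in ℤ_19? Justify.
x ∈ ℤ_19 but not a unit; v_19(x) = 1 > 0

ℤ_19 = {x ∈ ℚ_19 : v_19(x) ≥ 0} and ℤ_19^× = {x ∈ ℤ_19 : v_19(x) = 0}. Here v_19(1501) = v_19(num) − v_19(den) = 1; compare against these criteria.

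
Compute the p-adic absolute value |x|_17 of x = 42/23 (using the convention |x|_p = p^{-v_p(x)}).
|42/23|_17 = 1

Step 1 — compute v_17(x) by factoring powers of 17 out of the numerator and denominator: v_17(42/23) = 0. Step 2 — apply |x|_p = p^{-v_p(x)} = 17^{0} = 1.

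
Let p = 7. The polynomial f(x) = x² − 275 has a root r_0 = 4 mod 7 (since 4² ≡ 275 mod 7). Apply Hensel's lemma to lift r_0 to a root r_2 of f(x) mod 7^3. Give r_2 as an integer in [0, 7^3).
r_2 = 312 (mod 343)

Hensel's recurrence: r_{i+1} = r_i − f(r_i)·(f′(r_i))^{-1} mod 7^{i+2}, with f′(x) = 2x. Iterate:
  r_0 = 4 (mod 7)
  r_1 = 18 (mod 49)
  r_2 = 312 (mod 343)
Final: r_2 = 312, and one checks f(r_2) ≡ 0 mod 7^3.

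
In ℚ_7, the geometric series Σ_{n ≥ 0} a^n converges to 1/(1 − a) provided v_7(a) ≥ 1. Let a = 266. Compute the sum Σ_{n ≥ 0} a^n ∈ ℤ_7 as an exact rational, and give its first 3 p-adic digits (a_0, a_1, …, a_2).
Σ a^n = 1/(1 − a) = -1/265;  first 3 digits = (1, 3, 0)

v_7(a) = 1 ≥ 1, so the series converges in ℤ_7 to 1/(1 − a) = 1/(1 − 266) = -1/265. Expand this rational in ℤ_7: compute digits iteratively via d_i = x_i mod 7, x_{i+1} = (x_i − d_i)/7. The first 3 digits are (1, 3, 0).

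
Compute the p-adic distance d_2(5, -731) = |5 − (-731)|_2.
d_2(5, -731) = 1/32

Step 1 — x − y = 5 − (-731) = 736. Step 2 — v_2(736) = 5 (factor: 736 = (2^5 · 23); the sign does not affect v_p). Step 3 — |x − y|_2 = 2^{-5} = 1/32.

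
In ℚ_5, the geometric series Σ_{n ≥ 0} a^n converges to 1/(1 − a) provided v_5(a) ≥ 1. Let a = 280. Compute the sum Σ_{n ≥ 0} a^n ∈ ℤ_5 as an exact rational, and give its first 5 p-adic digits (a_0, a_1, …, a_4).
Σ a^n = 1/(1 − a) = -1/279;  first 5 digits = (1, 1, 2, 0, 0)

v_5(a) = 1 ≥ 1, so the series converges in ℤ_5 to 1/(1 − a) = 1/(1 − 280) = -1/279. Expand this rational in ℤ_5: compute digits iteratively via d_i = x_i mod 5, x_{i+1} = (x_i − d_i)/5. The first 5 digits are (1, 1, 2, 0, 0).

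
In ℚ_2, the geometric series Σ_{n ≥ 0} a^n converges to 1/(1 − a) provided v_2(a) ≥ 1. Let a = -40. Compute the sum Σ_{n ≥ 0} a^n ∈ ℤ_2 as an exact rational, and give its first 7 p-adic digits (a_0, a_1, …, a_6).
Σ a^n = 1/(1 − a) = 1/41;  first 7 digits = (1, 0, 0, 1, 1, 0, 0)

v_2(a) = 3 ≥ 1, so the series converges in ℤ_2 to 1/(1 − a) = 1/(1 − (-40)) = 1/41. Expand this rational in ℤ_2: compute digits iteratively via d_i = x_i mod 2, x_{i+1} = (x_i − d_i)/2. The first 7 digits are (1, 0, 0, 1, 1, 0, 0).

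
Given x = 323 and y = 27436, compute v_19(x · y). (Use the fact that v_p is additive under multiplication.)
v_19(8861828) = 4

v_p(x) = 1 (factor: 323 = 19^1 · 17); v_p(y) = 3 (factor: 27436 = 19^3 · 4). Additivity: v_p(xy) = v_p(x) + v_p(y) = 1 + 3 = 4. (Direct check: xy = 8861828 = 19^4 · (68).)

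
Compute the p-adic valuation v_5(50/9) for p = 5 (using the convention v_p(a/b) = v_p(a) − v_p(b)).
v_5(50/9) = 2

Factor powers of 5 from the numerator and denominator of the reduced fraction: 50 = 5^2 · 2 and 9 = 5^0 · 9. Apply v_p(a/b) = v_p(a) − v_p(b): v_5(50/9) = 2 − 0 = 2.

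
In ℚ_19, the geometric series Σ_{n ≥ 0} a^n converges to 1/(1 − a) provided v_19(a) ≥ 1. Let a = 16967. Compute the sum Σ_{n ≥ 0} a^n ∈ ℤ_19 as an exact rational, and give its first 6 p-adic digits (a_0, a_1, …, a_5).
Σ a^n = 1/(1 − a) = -1/16966;  first 6 digits = (1, 0, 9, 2, 5, 2)

v_19(a) = 2 ≥ 1, so the series converges in ℤ_19 to 1/(1 − a) = 1/(1 − 16967) = -1/16966. Expand this rational in ℤ_19: compute digits iteratively via d_i = x_i mod 19, x_{i+1} = (x_i − d_i)/19. The first 6 digits are (1, 0, 9, 2, 5, 2).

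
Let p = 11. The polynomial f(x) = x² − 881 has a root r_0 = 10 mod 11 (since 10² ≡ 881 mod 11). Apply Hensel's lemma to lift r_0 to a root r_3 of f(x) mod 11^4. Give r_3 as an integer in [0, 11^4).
r_3 = 7182 (mod 14641)

Hensel's recurrence: r_{i+1} = r_i − f(r_i)·(f′(r_i))^{-1} mod 11^{i+2}, with f′(x) = 2x. Iterate:
  r_0 = 10 (mod 11)
  r_1 = 43 (mod 121)
  r_2 = 527 (mod 1331)
  r_3 = 7182 (mod 14641)
Final: r_3 = 7182, and one checks f(r_3) ≡ 0 mod 11^4.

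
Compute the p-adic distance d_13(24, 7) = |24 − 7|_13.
d_13(24, 7) = 1

Step 1 — x − y = 24 − 7 = 17. Step 2 — v_13(17) = 0 (factor: 17 = (13^0 · 17); the sign does not affect v_p). Step 3 — |x − y|_13 = 13^{0} = 1.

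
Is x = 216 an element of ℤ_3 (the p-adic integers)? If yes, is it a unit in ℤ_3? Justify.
x ∈ ℤ_3 but not a unit; v_3(x) = 3 > 0

ℤ_3 = {x ∈ ℚ_3 : v_3(x) ≥ 0} and ℤ_3^× = {x ∈ ℤ_3 : v_3(x) = 0}. Here v_3(216) = v_3(num) − v_3(den) = 3; compare against these criteria.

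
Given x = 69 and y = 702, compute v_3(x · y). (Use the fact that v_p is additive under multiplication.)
v_3(48438) = 4

v_p(x) = 1 (factor: 69 = 3^1 · 23); v_p(y) = 3 (factor: 702 = 3^3 · 26). Additivity: v_p(xy) = v_p(x) + v_p(y) = 1 + 3 = 4. (Direct check: xy = 48438 = 3^4 · (598).)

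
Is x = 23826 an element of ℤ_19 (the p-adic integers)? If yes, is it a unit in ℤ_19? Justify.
x ∈ ℤ_19 but not a unit; v_19(x) = 2 > 0

ℤ_19 = {x ∈ ℚ_19 : v_19(x) ≥ 0} and ℤ_19^× = {x ∈ ℤ_19 : v_19(x) = 0}. Here v_19(23826) = v_19(num) − v_19(den) = 2; compare against these criteria.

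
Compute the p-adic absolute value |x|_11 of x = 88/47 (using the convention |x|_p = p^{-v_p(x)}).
|88/47|_11 = 1/11

Step 1 — compute v_11(x) by factoring powers of 11 out of the numerator and denominator: v_11(88/47) = 1. Step 2 — apply |x|_p = p^{-v_p(x)} = 11^{-1} = 1/11.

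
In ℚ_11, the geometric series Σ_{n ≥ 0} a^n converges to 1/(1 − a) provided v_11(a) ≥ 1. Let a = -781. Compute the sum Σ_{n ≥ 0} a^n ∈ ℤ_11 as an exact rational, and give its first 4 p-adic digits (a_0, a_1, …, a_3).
Σ a^n = 1/(1 − a) = 1/782;  first 4 digits = (1, 6, 7, 2)

v_11(a) = 1 ≥ 1, so the series converges in ℤ_11 to 1/(1 − a) = 1/(1 − (-781)) = 1/782. Expand this rational in ℤ_11: compute digits iteratively via d_i = x_i mod 11, x_{i+1} = (x_i − d_i)/11. The first 4 digits are (1, 6, 7, 2).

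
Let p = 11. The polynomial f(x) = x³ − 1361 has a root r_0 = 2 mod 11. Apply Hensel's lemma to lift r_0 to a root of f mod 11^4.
r_3 = 3533 (mod 14641)

Hensel: r_{i+1} = r_i − f(r_i)/f′(r_i) mod 11^{i+2}, where f′(x) = 3x². Iterate:
  r_0 = 2 (mod 11)
  r_1 = 24 (mod 121)
  r_2 = 871 (mod 1331)
  r_3 = 3533 (mod 14641)
Final: r = 3533 with f(r) ≡ 0 mod 11^4.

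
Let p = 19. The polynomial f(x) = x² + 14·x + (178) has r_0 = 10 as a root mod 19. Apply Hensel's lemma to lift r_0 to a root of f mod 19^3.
r_2 = 4266 (mod 6859)

Hensel: r_{i+1} = r_i − f(r_i)·(f′(r_i))^{-1} mod 19^{i+2}, f′(x) = 2x + 14. Iterate:
  r_0 = 10 (mod 19)
  r_1 = 295 (mod 361)
  r_2 = 4266 (mod 6859)
Final: r = 4266 satisfies f(r) ≡ 0 mod 19^3.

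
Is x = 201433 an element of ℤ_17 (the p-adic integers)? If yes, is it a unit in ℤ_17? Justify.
x ∈ ℤ_17 but not a unit; v_17(x) = 3 > 0

ℤ_17 = {x ∈ ℚ_17 : v_17(x) ≥ 0} and ℤ_17^× = {x ∈ ℤ_17 : v_17(x) = 0}. Here v_17(201433) = v_17(num) − v_17(den) = 3; compare against these criteria.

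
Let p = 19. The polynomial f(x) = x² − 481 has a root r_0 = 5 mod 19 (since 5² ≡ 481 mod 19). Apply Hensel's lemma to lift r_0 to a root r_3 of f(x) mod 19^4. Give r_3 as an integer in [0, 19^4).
r_3 = 34851 (mod 130321)

Hensel's recurrence: r_{i+1} = r_i − f(r_i)·(f′(r_i))^{-1} mod 19^{i+2}, with f′(x) = 2x. Iterate:
  r_0 = 5 (mod 19)
  r_1 = 195 (mod 361)
  r_2 = 556 (mod 6859)
  r_3 = 34851 (mod 130321)
Final: r_3 = 34851, and one checks f(r_3) ≡ 0 mod 19^4.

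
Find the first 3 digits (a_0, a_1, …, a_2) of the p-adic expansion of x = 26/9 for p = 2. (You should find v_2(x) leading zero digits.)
(a_0, …, a_2) = (0, 1, 0)

v_2(26/9) = 1, so a_0 = ... = a_0 = 0. Factor out: x = 2^1 · u with u = 13/9 a unit in ℤ_2. Expand u iteratively via a_{v+i} = u_i mod 2, u_{i+1} = (u_i − a_{v+i})/2:
  u_0 = 13/9;  a_1 = 1;  u_1 = (u_0 − 1)/2 = 2/9
  u_1 = 2/9;  a_2 = 0;  u_2 = (u_1 − 0)/2 = 1/9
Digits: (0, 1, 0).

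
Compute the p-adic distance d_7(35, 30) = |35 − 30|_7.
d_7(35, 30) = 1

Step 1 — x − y = 35 − 30 = 5. Step 2 — v_7(5) = 0 (factor: 5 = (7^0 · 5); the sign does not affect v_p). Step 3 — |x − y|_7 = 7^{0} = 1.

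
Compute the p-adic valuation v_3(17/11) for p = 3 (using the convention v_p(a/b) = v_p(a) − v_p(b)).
v_3(17/11) = 0

Factor powers of 3 from the numerator and denominator of the reduced fraction: 17 = 3^0 · 17 and 11 = 3^0 · 11. Apply v_p(a/b) = v_p(a) − v_p(b): v_3(17/11) = 0 − 0 = 0.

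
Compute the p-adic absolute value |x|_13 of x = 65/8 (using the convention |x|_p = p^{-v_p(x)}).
|65/8|_13 = 1/13

Step 1 — compute v_13(x) by factoring powers of 13 out of the numerator and denominator: v_13(65/8) = 1. Step 2 — apply |x|_p = p^{-v_p(x)} = 13^{-1} = 1/13.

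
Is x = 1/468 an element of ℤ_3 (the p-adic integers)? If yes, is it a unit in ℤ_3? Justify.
x ∉ ℤ_3 (v_3(x) = -2 < 0)

ℤ_3 = {x ∈ ℚ_3 : v_3(x) ≥ 0} and ℤ_3^× = {x ∈ ℤ_3 : v_3(x) = 0}. Here v_3(1/468) = v_3(num) − v_3(den) = -2; compare against these criteria.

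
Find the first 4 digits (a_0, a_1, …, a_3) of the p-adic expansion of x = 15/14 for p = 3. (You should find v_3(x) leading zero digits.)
(a_0, …, a_3) = (0, 1, 0, 1)

v_3(15/14) = 1, so a_0 = ... = a_0 = 0. Factor out: x = 3^1 · u with u = 5/14 a unit in ℤ_3. Expand u iteratively via a_{v+i} = u_i mod 3, u_{i+1} = (u_i − a_{v+i})/3:
  u_0 = 5/14;  a_1 = 1;  u_1 = (u_0 − 1)/3 = -3/14
  u_1 = -3/14;  a_2 = 0;  u_2 = (u_1 − 0)/3 = -1/14
  u_2 = -1/14;  a_3 = 1;  u_3 = (u_2 − 1)/3 = -5/14
Digits: (0, 1, 0, 1).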